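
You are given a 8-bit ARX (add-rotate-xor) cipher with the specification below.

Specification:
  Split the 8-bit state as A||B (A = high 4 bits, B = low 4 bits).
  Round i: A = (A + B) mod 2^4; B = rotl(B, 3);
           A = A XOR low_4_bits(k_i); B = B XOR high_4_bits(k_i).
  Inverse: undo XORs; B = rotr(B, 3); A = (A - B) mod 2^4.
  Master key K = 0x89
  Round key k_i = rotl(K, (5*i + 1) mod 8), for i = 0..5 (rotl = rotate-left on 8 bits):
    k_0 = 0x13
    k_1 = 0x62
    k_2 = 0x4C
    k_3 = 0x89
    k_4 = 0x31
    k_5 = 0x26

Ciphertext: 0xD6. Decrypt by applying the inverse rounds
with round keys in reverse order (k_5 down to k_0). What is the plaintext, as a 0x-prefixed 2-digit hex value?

s_0 = ciphertext = 0xD6
s_1 = InvRound(s_0, k_5) = 0x38
s_2 = InvRound(s_1, k_4) = 0xB7
s_3 = InvRound(s_2, k_3) = 0x3F
s_4 = InvRound(s_3, k_2) = 0x87
s_5 = InvRound(s_4, k_1) = 0x82
s_6 = InvRound(s_5, k_0) = 0x56

0x56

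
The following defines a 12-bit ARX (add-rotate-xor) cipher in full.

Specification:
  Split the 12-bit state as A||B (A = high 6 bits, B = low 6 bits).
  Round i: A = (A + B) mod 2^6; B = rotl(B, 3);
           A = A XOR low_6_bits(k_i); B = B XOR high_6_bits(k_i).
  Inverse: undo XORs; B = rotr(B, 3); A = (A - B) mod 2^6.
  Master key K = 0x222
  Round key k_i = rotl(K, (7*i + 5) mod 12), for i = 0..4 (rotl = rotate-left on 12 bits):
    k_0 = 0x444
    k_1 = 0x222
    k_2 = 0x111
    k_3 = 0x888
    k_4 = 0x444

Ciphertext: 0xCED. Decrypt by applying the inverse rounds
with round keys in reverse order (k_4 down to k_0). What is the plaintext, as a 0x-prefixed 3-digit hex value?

0x3A7

s_0 = ciphertext = 0xCED
s_1 = InvRound(s_0, k_4) = 0x427
s_2 = InvRound(s_1, k_3) = 0xC28
s_3 = InvRound(s_2, k_2) = 0xF25
s_4 = InvRound(s_3, k_1) = 0xC6D
s_5 = InvRound(s_4, k_0) = 0x3A7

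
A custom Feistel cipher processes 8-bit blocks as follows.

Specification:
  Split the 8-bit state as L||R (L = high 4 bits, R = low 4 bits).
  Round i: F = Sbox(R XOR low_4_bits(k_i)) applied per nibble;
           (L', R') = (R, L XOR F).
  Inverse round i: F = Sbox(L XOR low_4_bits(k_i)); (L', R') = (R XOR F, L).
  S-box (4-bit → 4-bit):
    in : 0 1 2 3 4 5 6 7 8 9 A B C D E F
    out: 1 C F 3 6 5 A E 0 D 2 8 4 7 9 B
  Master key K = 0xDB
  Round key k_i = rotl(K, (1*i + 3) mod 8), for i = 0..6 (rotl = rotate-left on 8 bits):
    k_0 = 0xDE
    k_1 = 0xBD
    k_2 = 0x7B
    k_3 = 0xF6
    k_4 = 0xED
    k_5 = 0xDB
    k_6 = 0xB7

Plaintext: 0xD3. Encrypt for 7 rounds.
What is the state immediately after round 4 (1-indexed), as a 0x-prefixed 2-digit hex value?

s_0 = plaintext = 0xD3
s_1 = Round(s_0, k_0) = 0x3A
s_2 = Round(s_1, k_1) = 0xAD
s_3 = Round(s_2, k_2) = 0xD0
s_4 = Round(s_3, k_3) = 0x07
s_5 = Round(s_4, k_4) = 0x72
s_6 = Round(s_5, k_5) = 0x2A
s_7 = Round(s_6, k_6) = 0xA5

0x07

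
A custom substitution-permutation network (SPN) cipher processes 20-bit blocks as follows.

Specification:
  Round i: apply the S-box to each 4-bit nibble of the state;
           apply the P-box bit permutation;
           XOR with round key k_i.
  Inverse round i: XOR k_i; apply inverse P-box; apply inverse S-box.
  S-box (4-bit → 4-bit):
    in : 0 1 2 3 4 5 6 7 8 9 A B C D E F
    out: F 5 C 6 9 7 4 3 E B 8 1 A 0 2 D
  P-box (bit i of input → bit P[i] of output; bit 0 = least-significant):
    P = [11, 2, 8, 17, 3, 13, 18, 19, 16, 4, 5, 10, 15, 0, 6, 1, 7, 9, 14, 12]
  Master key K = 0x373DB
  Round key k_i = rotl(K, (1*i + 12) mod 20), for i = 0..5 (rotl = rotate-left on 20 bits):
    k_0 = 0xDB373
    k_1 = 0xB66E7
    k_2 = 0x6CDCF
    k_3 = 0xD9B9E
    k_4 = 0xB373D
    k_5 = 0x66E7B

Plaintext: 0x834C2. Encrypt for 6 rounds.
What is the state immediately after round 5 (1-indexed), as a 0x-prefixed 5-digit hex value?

s_0 = plaintext = 0x834C2
s_1 = Round(s_0, k_0) = 0x6C432
s_2 = Round(s_1, k_1) = 0xC03E4
s_3 = Round(s_2, k_2) = 0x477BC
s_4 = Round(s_3, k_3) = 0xE0B03
s_5 = Round(s_4, k_4) = 0x69472
s_6 = Round(s_5, k_5) = 0x58B70

0x69472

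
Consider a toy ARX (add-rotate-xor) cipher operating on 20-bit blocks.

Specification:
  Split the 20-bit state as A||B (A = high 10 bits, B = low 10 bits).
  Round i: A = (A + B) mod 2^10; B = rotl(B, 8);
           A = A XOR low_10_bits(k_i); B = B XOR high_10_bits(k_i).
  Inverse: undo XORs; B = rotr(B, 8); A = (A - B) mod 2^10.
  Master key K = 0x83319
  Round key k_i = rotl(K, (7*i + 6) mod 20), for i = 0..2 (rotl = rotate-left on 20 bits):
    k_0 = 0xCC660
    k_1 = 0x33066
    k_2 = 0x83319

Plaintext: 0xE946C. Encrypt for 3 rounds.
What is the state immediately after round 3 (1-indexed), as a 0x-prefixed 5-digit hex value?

s_0 = plaintext = 0xE946C
s_1 = Round(s_0, k_0) = 0x9C72A
s_2 = Round(s_1, k_1) = 0x7F606
s_3 = Round(s_2, k_2) = 0xC688D

0xC688D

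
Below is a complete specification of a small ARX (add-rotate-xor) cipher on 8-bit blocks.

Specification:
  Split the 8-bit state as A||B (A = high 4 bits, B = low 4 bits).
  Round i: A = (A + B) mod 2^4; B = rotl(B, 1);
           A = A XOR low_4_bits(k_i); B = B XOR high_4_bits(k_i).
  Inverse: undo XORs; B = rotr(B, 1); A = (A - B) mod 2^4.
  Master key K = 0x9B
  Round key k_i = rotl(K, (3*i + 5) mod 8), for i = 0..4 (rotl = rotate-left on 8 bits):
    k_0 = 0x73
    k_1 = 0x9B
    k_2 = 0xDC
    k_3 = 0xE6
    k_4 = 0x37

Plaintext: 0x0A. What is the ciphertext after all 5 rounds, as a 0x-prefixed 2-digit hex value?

s_0 = plaintext = 0x0A
s_1 = Round(s_0, k_0) = 0x92
s_2 = Round(s_1, k_1) = 0x0D
s_3 = Round(s_2, k_2) = 0x16
s_4 = Round(s_3, k_3) = 0x12
s_5 = Round(s_4, k_4) = 0x47

0x47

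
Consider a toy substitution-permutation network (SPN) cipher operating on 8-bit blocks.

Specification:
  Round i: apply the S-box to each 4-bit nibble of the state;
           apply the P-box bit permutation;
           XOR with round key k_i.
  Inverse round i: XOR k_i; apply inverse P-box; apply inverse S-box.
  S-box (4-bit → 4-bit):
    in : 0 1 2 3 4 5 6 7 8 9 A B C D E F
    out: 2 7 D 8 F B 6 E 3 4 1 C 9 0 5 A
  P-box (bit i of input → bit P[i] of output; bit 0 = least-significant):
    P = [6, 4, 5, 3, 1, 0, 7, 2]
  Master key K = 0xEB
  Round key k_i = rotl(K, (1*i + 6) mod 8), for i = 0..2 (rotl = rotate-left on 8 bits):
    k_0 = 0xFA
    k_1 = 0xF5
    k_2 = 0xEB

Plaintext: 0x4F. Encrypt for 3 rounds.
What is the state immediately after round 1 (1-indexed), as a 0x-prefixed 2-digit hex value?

s_0 = plaintext = 0x4F
s_1 = Round(s_0, k_0) = 0x65
s_2 = Round(s_1, k_1) = 0x2C
s_3 = Round(s_2, k_2) = 0x25

0x65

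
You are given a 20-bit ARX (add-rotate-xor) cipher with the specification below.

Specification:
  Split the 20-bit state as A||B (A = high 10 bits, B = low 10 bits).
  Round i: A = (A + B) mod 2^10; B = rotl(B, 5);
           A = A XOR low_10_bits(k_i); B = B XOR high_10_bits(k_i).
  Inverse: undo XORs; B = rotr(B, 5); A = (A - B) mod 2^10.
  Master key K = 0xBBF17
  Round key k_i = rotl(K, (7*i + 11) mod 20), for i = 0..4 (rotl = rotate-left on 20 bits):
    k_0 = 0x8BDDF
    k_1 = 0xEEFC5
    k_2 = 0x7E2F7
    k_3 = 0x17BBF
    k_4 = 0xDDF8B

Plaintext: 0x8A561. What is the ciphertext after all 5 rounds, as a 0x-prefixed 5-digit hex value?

0x00C34

s_0 = plaintext = 0x8A561
s_1 = Round(s_0, k_0) = 0x95604
s_2 = Round(s_1, k_1) = 0xE732B
s_3 = Round(s_2, k_2) = 0x0C081
s_4 = Round(s_3, k_3) = 0xC387A
s_5 = Round(s_4, k_4) = 0x00C34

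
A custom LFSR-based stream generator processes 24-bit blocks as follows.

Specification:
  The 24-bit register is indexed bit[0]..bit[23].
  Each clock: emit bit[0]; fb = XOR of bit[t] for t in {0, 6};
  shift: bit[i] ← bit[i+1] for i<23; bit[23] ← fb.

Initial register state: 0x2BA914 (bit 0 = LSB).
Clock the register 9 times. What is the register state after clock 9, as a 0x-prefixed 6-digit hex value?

reg_0 = 0x2BA914
clock 1: out=0, reg = 0x15D48A
clock 2: out=0, reg = 0x0AEA45
clock 3: out=1, reg = 0x057522
clock 4: out=0, reg = 0x02BA91
clock 5: out=1, reg = 0x815D48
clock 6: out=0, reg = 0xC0AEA4
clock 7: out=0, reg = 0x605752
clock 8: out=0, reg = 0xB02BA9
clock 9: out=1, reg = 0xD815D4

0xD815D4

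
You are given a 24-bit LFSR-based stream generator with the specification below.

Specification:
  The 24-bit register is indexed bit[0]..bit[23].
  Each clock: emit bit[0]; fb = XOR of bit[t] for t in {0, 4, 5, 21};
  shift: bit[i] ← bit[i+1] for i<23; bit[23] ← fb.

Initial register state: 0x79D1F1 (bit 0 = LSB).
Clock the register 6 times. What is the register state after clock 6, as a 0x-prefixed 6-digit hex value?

0xC9E747

reg_0 = 0x79D1F1
clock 1: out=1, reg = 0x3CE8F8
clock 2: out=0, reg = 0x9E747C
clock 3: out=0, reg = 0x4F3A3E
clock 4: out=0, reg = 0x279D1F
clock 5: out=1, reg = 0x93CE8F
clock 6: out=1, reg = 0xC9E747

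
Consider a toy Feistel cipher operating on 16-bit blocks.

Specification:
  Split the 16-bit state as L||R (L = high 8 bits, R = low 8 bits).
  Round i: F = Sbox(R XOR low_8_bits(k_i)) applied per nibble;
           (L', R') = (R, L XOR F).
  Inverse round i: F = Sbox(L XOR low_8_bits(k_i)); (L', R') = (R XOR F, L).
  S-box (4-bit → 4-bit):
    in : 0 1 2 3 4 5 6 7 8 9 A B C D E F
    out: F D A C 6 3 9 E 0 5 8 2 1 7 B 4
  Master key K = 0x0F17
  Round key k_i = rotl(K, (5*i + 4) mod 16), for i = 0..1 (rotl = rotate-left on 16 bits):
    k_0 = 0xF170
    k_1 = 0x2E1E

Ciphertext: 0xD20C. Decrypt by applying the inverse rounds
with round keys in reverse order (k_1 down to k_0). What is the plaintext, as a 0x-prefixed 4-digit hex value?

s_0 = ciphertext = 0xD20C
s_1 = InvRound(s_0, k_1) = 0x1DD2
s_2 = InvRound(s_1, k_0) = 0x451D

0x451D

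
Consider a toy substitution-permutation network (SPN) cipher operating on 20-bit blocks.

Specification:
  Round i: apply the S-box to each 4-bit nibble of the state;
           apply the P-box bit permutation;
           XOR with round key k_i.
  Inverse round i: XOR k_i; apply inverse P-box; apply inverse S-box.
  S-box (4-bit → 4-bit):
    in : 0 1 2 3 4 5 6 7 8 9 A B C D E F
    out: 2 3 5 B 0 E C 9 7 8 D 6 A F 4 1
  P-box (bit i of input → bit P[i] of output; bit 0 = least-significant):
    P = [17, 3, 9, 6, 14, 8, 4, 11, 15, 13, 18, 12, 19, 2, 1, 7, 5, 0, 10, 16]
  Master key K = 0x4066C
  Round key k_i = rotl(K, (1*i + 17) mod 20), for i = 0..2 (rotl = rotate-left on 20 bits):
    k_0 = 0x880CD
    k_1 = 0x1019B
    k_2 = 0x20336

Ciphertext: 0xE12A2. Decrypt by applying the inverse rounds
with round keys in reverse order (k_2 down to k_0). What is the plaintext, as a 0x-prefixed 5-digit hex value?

0x65509

s_0 = ciphertext = 0xE12A2
s_1 = InvRound(s_0, k_2) = 0x436B4
s_2 = InvRound(s_1, k_1) = 0xDB50B
s_3 = InvRound(s_2, k_0) = 0x65509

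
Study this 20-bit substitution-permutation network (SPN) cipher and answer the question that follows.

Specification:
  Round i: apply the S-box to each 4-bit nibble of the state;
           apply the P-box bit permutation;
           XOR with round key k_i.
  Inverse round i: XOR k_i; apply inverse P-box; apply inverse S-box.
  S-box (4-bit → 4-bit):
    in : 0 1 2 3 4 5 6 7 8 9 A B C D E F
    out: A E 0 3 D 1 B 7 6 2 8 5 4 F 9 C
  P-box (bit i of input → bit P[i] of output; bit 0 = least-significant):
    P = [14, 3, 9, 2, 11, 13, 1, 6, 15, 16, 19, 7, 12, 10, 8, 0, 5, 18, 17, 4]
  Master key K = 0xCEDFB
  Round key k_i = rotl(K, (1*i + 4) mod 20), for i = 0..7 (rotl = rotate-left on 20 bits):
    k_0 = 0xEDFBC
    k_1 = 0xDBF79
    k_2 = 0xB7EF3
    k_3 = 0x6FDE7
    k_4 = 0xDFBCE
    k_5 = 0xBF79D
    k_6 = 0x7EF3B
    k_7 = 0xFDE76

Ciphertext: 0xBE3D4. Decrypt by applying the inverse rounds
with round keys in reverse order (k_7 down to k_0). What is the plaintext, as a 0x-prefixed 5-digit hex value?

s_0 = ciphertext = 0xBE3D4
s_1 = InvRound(s_0, k_7) = 0x37A72
s_2 = InvRound(s_1, k_6) = 0x9D5A9
s_3 = InvRound(s_2, k_5) = 0x4229F
s_4 = InvRound(s_3, k_4) = 0xA47E5
s_5 = InvRound(s_4, k_3) = 0x95B7C
s_6 = InvRound(s_5, k_2) = 0xC1A80
s_7 = InvRound(s_6, k_1) = 0xE1609
s_8 = InvRound(s_7, k_0) = 0xEFE5E

0xEFE5E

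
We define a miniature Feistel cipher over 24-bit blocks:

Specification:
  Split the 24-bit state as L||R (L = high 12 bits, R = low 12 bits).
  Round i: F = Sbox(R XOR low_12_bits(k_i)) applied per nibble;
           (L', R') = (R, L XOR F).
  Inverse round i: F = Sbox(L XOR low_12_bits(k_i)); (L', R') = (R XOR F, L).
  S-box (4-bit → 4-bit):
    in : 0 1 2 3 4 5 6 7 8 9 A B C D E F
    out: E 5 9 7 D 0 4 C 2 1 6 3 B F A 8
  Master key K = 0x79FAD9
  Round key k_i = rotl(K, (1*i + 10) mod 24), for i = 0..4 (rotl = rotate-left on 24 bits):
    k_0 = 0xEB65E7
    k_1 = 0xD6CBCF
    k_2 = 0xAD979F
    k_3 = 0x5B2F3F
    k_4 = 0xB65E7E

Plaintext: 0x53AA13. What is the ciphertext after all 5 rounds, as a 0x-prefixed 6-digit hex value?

s_0 = plaintext = 0x53AA13
s_1 = Round(s_0, k_0) = 0xA13DB7
s_2 = Round(s_1, k_1) = 0xDB7ED1
s_3 = Round(s_2, k_2) = 0xED1C6D
s_4 = Round(s_3, k_3) = 0xC6D9D8
s_5 = Round(s_4, k_4) = 0x9D8009

0x9D8009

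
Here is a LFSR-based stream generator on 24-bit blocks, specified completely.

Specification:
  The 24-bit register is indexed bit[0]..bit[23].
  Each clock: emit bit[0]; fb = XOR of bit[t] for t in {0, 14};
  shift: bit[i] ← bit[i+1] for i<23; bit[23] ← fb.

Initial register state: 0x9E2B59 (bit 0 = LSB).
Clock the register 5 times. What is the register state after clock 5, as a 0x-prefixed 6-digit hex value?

0x0CF15A

reg_0 = 0x9E2B59
clock 1: out=1, reg = 0xCF15AC
clock 2: out=0, reg = 0x678AD6
clock 3: out=0, reg = 0x33C56B
clock 4: out=1, reg = 0x19E2B5
clock 5: out=1, reg = 0x0CF15A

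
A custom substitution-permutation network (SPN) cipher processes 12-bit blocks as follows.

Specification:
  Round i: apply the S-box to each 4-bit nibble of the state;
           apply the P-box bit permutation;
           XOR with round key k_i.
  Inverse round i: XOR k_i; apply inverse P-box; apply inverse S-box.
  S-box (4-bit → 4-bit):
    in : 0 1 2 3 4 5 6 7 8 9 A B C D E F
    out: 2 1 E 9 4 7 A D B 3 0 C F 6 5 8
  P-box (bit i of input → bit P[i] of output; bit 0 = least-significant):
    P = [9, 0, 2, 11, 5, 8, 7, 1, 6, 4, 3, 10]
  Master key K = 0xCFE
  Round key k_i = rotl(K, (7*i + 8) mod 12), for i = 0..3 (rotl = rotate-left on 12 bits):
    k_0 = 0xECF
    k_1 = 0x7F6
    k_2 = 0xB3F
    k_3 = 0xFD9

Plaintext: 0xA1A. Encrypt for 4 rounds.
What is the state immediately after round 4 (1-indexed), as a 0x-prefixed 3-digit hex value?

s_0 = plaintext = 0xA1A
s_1 = Round(s_0, k_0) = 0xEEF
s_2 = Round(s_1, k_1) = 0xF1E
s_3 = Round(s_2, k_2) = 0xD1B
s_4 = Round(s_3, k_3) = 0x7E5

0x7E5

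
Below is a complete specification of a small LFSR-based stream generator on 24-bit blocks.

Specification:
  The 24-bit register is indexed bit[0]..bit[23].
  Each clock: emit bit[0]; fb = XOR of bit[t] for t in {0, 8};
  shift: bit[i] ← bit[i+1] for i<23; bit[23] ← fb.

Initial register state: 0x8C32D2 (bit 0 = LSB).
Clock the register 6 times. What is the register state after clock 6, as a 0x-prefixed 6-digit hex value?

0x8230CB

reg_0 = 0x8C32D2
clock 1: out=0, reg = 0x461969
clock 2: out=1, reg = 0x230CB4
clock 3: out=0, reg = 0x11865A
clock 4: out=0, reg = 0x08C32D
clock 5: out=1, reg = 0x046196
clock 6: out=0, reg = 0x8230CB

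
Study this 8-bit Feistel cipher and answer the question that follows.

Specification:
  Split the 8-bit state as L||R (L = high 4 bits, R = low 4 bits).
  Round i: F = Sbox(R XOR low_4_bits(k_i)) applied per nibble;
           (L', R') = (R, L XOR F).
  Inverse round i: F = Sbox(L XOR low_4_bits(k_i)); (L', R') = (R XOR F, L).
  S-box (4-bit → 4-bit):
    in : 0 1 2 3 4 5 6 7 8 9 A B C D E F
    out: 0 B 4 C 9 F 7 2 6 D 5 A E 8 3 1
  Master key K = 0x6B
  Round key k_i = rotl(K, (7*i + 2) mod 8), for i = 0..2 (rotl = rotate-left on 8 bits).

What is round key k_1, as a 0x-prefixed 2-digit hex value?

K = 0x6B
k_0 = rotl(K, (7*0+2) mod 8) = rotl(K, 2) = 0xAD
k_1 = rotl(K, (7*1+2) mod 8) = rotl(K, 1) = 0xD6

0xD6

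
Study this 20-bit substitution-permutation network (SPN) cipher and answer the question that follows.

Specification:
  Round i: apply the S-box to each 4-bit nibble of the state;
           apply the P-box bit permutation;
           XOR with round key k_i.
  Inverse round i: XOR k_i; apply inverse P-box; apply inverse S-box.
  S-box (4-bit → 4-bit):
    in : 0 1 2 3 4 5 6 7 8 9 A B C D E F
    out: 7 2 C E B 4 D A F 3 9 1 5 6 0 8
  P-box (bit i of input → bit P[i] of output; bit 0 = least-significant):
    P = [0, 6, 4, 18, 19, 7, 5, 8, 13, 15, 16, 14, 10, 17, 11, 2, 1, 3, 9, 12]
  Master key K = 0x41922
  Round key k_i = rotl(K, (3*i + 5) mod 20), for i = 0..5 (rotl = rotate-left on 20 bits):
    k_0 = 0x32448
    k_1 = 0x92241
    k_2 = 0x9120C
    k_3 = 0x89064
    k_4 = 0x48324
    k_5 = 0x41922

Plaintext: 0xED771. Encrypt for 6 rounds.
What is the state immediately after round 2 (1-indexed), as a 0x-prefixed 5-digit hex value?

0x4A3B8

s_0 = plaintext = 0xED771
s_1 = Round(s_0, k_0) = 0x1ED88
s_2 = Round(s_1, k_1) = 0x4A3B8
s_3 = Round(s_2, k_2) = 0x4C653
s_4 = Round(s_3, k_3) = 0xDEC1E
s_5 = Round(s_4, k_4) = 0x5A1AC
s_6 = Round(s_5, k_5) = 0xC9E37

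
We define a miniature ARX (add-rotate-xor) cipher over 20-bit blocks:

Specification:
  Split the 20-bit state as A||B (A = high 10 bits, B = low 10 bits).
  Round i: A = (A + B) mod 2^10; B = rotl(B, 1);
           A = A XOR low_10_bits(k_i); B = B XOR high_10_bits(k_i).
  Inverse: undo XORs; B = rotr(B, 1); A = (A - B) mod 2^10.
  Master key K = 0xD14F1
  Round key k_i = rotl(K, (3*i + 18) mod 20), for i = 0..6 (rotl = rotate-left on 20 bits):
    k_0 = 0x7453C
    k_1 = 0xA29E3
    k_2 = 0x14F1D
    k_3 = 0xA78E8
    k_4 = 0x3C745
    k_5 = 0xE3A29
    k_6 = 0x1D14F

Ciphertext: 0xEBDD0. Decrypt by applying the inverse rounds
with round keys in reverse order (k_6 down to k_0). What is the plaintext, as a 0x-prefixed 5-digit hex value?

s_0 = ciphertext = 0xEBDD0
s_1 = InvRound(s_0, k_6) = 0x838D2
s_2 = InvRound(s_1, k_5) = 0x9E5AE
s_3 = InvRound(s_2, k_4) = 0xA36AF
s_4 = InvRound(s_3, k_3) = 0x13618
s_5 = InvRound(s_4, k_2) = 0x0AF25
s_6 = InvRound(s_5, k_1) = 0xBC6D7
s_7 = InvRound(s_6, k_0) = 0x92983

0x92983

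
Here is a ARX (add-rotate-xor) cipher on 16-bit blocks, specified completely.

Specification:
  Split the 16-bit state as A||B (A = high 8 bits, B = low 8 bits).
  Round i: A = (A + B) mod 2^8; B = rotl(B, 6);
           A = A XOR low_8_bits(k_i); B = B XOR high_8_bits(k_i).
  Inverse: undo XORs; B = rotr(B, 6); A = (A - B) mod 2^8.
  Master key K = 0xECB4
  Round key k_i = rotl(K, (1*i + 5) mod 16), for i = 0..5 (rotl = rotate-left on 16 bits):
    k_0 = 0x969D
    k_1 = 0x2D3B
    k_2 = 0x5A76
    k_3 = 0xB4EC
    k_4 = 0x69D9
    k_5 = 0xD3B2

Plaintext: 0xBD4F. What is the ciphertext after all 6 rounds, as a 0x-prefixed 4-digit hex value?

0x76D7

s_0 = plaintext = 0xBD4F
s_1 = Round(s_0, k_0) = 0x9145
s_2 = Round(s_1, k_1) = 0xED7C
s_3 = Round(s_2, k_2) = 0x1F45
s_4 = Round(s_3, k_3) = 0x88E5
s_5 = Round(s_4, k_4) = 0xB410
s_6 = Round(s_5, k_5) = 0x76D7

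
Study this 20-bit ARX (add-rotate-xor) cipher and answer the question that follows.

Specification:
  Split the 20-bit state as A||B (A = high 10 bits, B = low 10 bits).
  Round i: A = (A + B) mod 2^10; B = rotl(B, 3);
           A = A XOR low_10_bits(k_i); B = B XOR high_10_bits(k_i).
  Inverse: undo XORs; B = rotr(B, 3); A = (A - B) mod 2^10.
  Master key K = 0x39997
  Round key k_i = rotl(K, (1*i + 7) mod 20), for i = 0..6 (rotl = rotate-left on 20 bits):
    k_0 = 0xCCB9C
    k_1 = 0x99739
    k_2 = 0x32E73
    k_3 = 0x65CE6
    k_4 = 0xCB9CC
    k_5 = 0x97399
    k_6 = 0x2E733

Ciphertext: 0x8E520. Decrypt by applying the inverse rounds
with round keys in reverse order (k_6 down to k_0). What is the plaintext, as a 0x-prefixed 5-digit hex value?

0xC9FAB

s_0 = ciphertext = 0x8E520
s_1 = InvRound(s_0, k_6) = 0x15CB3
s_2 = InvRound(s_1, k_5) = 0xFC7DD
s_3 = InvRound(s_2, k_4) = 0x27D9E
s_4 = InvRound(s_3, k_3) = 0xFE081
s_5 = InvRound(s_4, k_2) = 0x20909
s_6 = InvRound(s_5, k_1) = 0x53A6D
s_7 = InvRound(s_6, k_0) = 0xC9FAB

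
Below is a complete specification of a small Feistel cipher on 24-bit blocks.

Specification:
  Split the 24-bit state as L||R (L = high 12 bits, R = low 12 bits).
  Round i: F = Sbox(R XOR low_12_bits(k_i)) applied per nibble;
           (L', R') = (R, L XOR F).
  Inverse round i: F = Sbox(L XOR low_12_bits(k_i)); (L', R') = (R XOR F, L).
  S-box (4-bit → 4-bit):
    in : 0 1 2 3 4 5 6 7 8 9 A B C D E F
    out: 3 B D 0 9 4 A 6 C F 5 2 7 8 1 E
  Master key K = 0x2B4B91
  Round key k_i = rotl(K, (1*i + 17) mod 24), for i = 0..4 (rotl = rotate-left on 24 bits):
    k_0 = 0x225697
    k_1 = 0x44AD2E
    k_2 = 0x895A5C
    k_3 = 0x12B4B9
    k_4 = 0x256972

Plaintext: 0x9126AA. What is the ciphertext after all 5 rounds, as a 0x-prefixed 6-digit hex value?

0x23BD6B

s_0 = plaintext = 0x9126AA
s_1 = Round(s_0, k_0) = 0x6AAA1A
s_2 = Round(s_1, k_1) = 0xA1A0A3
s_3 = Round(s_2, k_2) = 0x0A3FF4
s_4 = Round(s_3, k_3) = 0xFF423B
s_5 = Round(s_4, k_4) = 0x23BD6B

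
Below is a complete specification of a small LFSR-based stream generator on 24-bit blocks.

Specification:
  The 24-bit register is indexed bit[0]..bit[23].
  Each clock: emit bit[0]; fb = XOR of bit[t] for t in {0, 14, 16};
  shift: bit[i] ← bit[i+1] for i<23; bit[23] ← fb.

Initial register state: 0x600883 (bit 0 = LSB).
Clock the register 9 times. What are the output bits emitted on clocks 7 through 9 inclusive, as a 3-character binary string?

010

reg_0 = 0x600883
clock 1: out=1, reg = 0xB00441
clock 2: out=1, reg = 0xD80220
clock 3: out=0, reg = 0x6C0110
clock 4: out=0, reg = 0x360088
clock 5: out=0, reg = 0x1B0044
clock 6: out=0, reg = 0x8D8022
clock 7: out=0, reg = 0xC6C011
clock 8: out=1, reg = 0x636008
clock 9: out=0, reg = 0x31B004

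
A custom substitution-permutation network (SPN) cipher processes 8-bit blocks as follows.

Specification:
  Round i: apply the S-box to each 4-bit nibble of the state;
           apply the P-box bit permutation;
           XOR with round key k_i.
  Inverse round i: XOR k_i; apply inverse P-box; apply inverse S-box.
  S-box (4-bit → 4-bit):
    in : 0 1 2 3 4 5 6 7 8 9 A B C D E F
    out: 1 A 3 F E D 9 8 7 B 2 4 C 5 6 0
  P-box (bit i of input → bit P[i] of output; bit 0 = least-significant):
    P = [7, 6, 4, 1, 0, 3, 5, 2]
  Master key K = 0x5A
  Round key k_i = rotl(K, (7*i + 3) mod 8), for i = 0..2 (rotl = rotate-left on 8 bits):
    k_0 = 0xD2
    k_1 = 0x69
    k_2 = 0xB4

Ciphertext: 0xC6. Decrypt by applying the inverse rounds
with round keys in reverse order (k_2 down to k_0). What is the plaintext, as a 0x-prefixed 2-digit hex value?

s_0 = ciphertext = 0xC6
s_1 = InvRound(s_0, k_2) = 0xB4
s_2 = InvRound(s_1, k_1) = 0x98
s_3 = InvRound(s_2, k_0) = 0xA1

0xA1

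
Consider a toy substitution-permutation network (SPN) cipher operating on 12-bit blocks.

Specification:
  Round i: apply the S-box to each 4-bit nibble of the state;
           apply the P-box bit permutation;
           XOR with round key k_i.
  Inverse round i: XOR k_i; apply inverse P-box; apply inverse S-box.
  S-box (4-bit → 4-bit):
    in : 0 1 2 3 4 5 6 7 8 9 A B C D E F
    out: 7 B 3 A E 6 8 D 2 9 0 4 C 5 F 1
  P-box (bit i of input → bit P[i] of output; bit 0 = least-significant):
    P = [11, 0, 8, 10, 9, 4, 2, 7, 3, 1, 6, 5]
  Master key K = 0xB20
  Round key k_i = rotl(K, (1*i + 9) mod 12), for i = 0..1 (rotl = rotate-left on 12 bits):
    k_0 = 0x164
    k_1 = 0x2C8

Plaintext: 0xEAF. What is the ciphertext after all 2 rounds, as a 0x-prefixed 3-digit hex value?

s_0 = plaintext = 0xEAF
s_1 = Round(s_0, k_0) = 0x90E
s_2 = Round(s_1, k_1) = 0xDF5

0xDF5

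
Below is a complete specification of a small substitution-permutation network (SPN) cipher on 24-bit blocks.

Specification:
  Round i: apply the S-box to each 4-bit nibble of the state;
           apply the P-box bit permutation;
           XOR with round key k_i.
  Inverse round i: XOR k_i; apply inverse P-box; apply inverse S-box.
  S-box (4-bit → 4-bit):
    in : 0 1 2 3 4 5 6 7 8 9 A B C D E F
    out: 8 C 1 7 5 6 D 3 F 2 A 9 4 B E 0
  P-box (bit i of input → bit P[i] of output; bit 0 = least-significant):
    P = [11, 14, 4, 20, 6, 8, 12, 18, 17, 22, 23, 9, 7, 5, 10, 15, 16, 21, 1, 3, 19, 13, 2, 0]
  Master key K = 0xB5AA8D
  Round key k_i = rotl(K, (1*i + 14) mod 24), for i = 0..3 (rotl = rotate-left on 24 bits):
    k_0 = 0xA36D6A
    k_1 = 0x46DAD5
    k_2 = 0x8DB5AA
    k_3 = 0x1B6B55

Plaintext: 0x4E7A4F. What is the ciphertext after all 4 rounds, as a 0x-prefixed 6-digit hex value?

s_0 = plaintext = 0x4E7A4F
s_1 = Round(s_0, k_0) = 0xCB7F84
s_2 = Round(s_1, k_1) = 0x43C329
s_3 = Round(s_2, k_2) = 0x66F1EC
s_4 = Round(s_3, k_3) = 0x96784A

0x96784A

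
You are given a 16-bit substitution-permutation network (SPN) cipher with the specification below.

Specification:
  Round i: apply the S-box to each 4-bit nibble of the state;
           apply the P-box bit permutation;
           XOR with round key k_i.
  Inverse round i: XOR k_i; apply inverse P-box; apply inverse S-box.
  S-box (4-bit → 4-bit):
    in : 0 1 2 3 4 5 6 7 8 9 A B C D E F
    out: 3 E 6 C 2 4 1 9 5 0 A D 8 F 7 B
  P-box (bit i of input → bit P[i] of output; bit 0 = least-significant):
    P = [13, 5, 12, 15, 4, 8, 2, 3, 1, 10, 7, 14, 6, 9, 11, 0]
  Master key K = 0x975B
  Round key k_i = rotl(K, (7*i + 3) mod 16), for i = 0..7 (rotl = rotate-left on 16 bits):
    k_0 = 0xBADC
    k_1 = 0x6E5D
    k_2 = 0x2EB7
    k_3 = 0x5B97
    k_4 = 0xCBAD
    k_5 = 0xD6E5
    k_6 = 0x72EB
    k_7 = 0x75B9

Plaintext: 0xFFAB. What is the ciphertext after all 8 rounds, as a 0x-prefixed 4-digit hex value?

0xF3B7

s_0 = plaintext = 0xFFAB
s_1 = Round(s_0, k_0) = 0x4D97
s_2 = Round(s_1, k_1) = 0x88DF
s_3 = Round(s_2, k_2) = 0x8749
s_4 = Round(s_3, k_3) = 0x12D5
s_5 = Round(s_4, k_4) = 0xD430
s_6 = Round(s_5, k_5) = 0xF888
s_7 = Round(s_6, k_6) = 0x403C
s_8 = Round(s_7, k_7) = 0xF3B7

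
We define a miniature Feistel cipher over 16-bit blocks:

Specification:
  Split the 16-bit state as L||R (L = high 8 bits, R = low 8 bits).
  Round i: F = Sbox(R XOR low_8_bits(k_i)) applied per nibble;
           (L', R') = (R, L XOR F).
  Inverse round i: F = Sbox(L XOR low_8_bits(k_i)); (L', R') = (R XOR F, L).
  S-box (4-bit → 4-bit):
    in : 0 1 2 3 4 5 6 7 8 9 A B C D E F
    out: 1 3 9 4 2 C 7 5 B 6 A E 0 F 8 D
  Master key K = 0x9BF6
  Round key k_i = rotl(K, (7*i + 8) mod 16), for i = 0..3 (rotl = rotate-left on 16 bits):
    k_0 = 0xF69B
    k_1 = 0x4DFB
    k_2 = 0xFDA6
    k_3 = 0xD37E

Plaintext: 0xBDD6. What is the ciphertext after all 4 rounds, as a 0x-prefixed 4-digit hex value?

s_0 = plaintext = 0xBDD6
s_1 = Round(s_0, k_0) = 0xD692
s_2 = Round(s_1, k_1) = 0x92A0
s_3 = Round(s_2, k_2) = 0xA085
s_4 = Round(s_3, k_3) = 0x857E

0x857E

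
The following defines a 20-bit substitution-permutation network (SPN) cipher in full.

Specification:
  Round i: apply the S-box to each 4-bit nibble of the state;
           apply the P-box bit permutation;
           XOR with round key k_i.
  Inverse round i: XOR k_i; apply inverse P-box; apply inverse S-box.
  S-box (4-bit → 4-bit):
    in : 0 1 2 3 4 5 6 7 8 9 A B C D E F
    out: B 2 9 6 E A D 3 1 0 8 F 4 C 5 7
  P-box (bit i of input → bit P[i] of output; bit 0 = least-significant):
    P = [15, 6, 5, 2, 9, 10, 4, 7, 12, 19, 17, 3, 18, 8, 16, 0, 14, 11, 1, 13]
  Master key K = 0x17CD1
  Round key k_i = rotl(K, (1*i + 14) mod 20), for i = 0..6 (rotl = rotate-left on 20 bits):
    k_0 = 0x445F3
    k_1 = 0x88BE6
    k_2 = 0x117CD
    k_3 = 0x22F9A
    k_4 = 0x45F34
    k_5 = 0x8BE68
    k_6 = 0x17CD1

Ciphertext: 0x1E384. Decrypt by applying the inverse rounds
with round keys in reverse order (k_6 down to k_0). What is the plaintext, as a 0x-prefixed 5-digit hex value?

s_0 = ciphertext = 0x1E384
s_1 = InvRound(s_0, k_6) = 0x158F0
s_2 = InvRound(s_1, k_5) = 0x2C5B8
s_3 = InvRound(s_2, k_4) = 0x18622
s_4 = InvRound(s_3, k_3) = 0x53DDE
s_5 = InvRound(s_4, k_2) = 0x429E9
s_6 = InvRound(s_5, k_1) = 0xD2582
s_7 = InvRound(s_6, k_0) = 0x2D1C3

0x2D1C3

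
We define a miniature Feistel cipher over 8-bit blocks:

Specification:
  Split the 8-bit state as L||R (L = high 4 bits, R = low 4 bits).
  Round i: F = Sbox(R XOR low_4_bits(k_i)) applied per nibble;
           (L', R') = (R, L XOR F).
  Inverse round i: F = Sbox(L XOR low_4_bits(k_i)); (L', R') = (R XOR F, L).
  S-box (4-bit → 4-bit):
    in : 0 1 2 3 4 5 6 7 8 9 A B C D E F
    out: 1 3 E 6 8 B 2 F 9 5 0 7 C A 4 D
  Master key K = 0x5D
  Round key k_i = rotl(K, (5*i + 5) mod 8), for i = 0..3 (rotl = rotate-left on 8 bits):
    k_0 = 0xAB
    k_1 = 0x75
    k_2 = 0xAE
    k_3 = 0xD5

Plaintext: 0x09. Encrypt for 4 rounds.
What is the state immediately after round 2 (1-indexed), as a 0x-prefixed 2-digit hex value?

s_0 = plaintext = 0x09
s_1 = Round(s_0, k_0) = 0x9E
s_2 = Round(s_1, k_1) = 0xEE
s_3 = Round(s_2, k_2) = 0xEF
s_4 = Round(s_3, k_3) = 0xFE

0xEE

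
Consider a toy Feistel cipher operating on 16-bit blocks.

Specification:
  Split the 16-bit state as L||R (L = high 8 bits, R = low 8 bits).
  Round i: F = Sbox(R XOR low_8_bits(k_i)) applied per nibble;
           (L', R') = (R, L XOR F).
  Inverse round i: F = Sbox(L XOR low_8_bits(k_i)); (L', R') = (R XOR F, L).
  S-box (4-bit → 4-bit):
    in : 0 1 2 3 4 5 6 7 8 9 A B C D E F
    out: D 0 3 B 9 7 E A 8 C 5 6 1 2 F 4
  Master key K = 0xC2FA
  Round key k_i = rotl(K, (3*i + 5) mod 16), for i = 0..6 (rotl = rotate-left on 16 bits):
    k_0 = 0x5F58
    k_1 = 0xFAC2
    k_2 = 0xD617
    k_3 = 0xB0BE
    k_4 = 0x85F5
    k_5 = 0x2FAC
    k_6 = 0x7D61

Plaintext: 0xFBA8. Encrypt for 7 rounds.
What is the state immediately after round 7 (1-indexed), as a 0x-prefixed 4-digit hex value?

0xEF02

s_0 = plaintext = 0xFBA8
s_1 = Round(s_0, k_0) = 0xA8B6
s_2 = Round(s_1, k_1) = 0xB601
s_3 = Round(s_2, k_2) = 0x01B8
s_4 = Round(s_3, k_3) = 0xB8DF
s_5 = Round(s_4, k_4) = 0xDF8D
s_6 = Round(s_5, k_5) = 0x8DEF
s_7 = Round(s_6, k_6) = 0xEF02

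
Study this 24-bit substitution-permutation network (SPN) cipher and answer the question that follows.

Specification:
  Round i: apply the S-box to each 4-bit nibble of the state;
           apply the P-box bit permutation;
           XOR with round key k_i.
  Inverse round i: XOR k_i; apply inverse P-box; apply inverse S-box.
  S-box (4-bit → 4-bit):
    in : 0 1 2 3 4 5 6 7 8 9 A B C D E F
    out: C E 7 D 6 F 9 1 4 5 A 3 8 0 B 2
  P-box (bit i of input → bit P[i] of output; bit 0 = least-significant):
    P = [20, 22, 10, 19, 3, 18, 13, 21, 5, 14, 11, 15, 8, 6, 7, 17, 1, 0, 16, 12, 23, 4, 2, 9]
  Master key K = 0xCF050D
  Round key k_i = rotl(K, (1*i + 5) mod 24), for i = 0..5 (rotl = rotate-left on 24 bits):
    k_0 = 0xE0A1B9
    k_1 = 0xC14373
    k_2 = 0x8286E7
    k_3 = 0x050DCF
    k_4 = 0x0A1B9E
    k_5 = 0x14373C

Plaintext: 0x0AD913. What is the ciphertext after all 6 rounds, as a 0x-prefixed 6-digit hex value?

s_0 = plaintext = 0x0AD913
s_1 = Round(s_0, k_0) = 0xDC9F9C
s_2 = Round(s_1, k_1) = 0xC932FB
s_3 = Round(s_2, k_2) = 0xD5CD45
s_4 = Round(s_3, k_3) = 0x5A39CC
s_5 = Round(s_4, k_4) = 0xA0002B
s_6 = Round(s_5, k_5) = 0x438DA4

0x438DA4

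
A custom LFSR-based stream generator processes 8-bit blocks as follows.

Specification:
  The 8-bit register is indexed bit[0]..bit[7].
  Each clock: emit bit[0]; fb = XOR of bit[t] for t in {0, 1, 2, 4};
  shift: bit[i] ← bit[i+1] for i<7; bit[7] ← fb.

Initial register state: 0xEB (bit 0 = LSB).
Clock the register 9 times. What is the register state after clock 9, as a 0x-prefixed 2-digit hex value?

0xC5

reg_0 = 0xEB
clock 1: out=1, reg = 0x75
clock 2: out=1, reg = 0xBA
clock 3: out=0, reg = 0x5D
clock 4: out=1, reg = 0xAE
clock 5: out=0, reg = 0x57
clock 6: out=1, reg = 0x2B
clock 7: out=1, reg = 0x15
clock 8: out=1, reg = 0x8A
clock 9: out=0, reg = 0xC5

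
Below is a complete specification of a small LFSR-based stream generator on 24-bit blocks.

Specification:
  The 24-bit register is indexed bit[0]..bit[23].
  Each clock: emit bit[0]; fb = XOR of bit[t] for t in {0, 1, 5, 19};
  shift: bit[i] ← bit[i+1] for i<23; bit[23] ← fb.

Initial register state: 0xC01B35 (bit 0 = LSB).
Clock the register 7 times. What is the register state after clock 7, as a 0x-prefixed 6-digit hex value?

0x5D8036

reg_0 = 0xC01B35
clock 1: out=1, reg = 0x600D9A
clock 2: out=0, reg = 0xB006CD
clock 3: out=1, reg = 0xD80366
clock 4: out=0, reg = 0xEC01B3
clock 5: out=1, reg = 0x7600D9
clock 6: out=1, reg = 0xBB006C
clock 7: out=0, reg = 0x5D8036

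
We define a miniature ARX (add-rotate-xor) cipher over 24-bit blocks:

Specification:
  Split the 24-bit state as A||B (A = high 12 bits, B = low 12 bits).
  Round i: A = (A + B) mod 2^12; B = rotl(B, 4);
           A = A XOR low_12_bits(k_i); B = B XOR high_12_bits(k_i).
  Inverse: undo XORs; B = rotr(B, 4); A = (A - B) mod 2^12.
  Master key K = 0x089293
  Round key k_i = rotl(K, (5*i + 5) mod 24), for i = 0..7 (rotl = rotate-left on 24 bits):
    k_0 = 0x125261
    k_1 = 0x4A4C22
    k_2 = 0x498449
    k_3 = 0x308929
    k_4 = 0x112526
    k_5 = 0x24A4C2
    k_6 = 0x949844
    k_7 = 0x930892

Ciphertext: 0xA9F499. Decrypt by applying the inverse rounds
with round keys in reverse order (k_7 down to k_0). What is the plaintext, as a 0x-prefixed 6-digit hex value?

0x6A139C

s_0 = ciphertext = 0xA9F499
s_1 = InvRound(s_0, k_7) = 0x8339DA
s_2 = InvRound(s_1, k_6) = 0xD6E309
s_3 = InvRound(s_2, k_5) = 0x698314
s_4 = InvRound(s_3, k_4) = 0xD9E620
s_5 = InvRound(s_4, k_3) = 0xC65852
s_6 = InvRound(s_5, k_2) = 0xD60ACC
s_7 = InvRound(s_6, k_1) = 0x85C8E6
s_8 = InvRound(s_7, k_0) = 0x6A139C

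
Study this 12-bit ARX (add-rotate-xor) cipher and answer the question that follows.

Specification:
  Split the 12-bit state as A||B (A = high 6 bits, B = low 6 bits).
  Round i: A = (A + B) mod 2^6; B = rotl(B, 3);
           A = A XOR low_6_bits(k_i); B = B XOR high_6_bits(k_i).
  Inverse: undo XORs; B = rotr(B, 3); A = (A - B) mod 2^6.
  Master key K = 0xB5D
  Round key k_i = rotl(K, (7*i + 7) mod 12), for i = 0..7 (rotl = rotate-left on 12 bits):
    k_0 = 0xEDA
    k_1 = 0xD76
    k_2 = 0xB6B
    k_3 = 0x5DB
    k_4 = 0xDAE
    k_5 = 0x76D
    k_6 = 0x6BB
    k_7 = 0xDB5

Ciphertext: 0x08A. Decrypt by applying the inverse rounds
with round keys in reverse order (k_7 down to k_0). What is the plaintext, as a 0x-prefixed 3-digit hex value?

s_0 = ciphertext = 0x08A
s_1 = InvRound(s_0, k_7) = 0x427
s_2 = InvRound(s_1, k_6) = 0xF2F
s_3 = InvRound(s_2, k_5) = 0xED6
s_4 = InvRound(s_3, k_4) = 0x444
s_5 = InvRound(s_4, k_3) = 0xC1A
s_6 = InvRound(s_5, k_2) = 0x77E
s_7 = InvRound(s_6, k_1) = 0x499
s_8 = InvRound(s_7, k_0) = 0xD14

0xD14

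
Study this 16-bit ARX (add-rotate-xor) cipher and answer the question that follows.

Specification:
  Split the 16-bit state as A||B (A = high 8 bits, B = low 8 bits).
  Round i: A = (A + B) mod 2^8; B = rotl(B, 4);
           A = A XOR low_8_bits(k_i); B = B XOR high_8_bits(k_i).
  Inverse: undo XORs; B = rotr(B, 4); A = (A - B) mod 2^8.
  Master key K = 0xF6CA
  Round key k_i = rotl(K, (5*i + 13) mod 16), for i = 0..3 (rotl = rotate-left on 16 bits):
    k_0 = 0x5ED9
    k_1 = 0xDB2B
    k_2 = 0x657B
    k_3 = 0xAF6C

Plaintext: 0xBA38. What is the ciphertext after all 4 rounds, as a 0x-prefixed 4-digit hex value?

0x3BFF

s_0 = plaintext = 0xBA38
s_1 = Round(s_0, k_0) = 0x2BDD
s_2 = Round(s_1, k_1) = 0x2306
s_3 = Round(s_2, k_2) = 0x5205
s_4 = Round(s_3, k_3) = 0x3BFF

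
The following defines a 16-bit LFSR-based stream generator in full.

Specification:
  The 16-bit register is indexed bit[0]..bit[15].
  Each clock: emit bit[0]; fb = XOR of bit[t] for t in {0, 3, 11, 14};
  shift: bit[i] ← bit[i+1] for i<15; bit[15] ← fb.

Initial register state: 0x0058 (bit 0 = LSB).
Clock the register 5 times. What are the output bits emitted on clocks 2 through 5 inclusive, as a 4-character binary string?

reg_0 = 0x0058
clock 1: out=0, reg = 0x802C
clock 2: out=0, reg = 0xC016
clock 3: out=0, reg = 0xE00B
clock 4: out=1, reg = 0xF005
clock 5: out=1, reg = 0x7802

0011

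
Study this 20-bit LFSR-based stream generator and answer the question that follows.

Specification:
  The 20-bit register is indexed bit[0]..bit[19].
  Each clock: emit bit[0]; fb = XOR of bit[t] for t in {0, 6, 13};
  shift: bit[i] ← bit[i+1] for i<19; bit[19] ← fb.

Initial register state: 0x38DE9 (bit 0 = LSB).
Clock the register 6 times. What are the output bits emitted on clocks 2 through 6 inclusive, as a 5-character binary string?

reg_0 = 0x38DE9
clock 1: out=1, reg = 0x1C6F4
clock 2: out=0, reg = 0x8E37A
clock 3: out=0, reg = 0x471BD
clock 4: out=1, reg = 0x238DE
clock 5: out=0, reg = 0x11C6F
clock 6: out=1, reg = 0x08E37

00101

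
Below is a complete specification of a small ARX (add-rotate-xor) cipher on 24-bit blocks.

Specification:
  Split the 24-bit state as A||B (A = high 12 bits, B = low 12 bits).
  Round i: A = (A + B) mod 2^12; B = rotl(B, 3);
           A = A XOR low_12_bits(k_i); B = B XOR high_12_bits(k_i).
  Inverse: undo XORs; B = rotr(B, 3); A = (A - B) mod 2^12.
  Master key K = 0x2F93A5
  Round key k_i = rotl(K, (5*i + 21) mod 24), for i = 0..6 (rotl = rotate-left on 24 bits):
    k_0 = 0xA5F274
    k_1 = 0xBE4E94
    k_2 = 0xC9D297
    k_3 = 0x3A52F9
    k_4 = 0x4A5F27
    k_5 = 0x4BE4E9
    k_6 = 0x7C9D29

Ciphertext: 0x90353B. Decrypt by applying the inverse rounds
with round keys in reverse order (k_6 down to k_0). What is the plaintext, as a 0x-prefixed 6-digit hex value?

0xF123B8

s_0 = ciphertext = 0x90353B
s_1 = InvRound(s_0, k_6) = 0xFCC45E
s_2 = InvRound(s_1, k_5) = 0xB0901C
s_3 = InvRound(s_2, k_4) = 0x197297
s_4 = InvRound(s_3, k_3) = 0xF48426
s_5 = InvRound(s_4, k_2) = 0x6C8717
s_6 = InvRound(s_5, k_1) = 0x0BE79E
s_7 = InvRound(s_6, k_0) = 0xF123B8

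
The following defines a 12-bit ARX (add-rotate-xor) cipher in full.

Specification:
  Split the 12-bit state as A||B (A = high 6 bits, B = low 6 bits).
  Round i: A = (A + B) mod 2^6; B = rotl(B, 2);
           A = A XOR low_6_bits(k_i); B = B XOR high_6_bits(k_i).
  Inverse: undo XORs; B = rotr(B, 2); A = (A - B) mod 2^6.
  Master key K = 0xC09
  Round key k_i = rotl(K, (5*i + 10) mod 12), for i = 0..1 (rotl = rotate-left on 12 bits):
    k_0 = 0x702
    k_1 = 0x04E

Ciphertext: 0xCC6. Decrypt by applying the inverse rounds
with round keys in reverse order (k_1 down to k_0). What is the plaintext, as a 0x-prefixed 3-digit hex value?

0xCDB

s_0 = ciphertext = 0xCC6
s_1 = InvRound(s_0, k_1) = 0x331
s_2 = InvRound(s_1, k_0) = 0xCDB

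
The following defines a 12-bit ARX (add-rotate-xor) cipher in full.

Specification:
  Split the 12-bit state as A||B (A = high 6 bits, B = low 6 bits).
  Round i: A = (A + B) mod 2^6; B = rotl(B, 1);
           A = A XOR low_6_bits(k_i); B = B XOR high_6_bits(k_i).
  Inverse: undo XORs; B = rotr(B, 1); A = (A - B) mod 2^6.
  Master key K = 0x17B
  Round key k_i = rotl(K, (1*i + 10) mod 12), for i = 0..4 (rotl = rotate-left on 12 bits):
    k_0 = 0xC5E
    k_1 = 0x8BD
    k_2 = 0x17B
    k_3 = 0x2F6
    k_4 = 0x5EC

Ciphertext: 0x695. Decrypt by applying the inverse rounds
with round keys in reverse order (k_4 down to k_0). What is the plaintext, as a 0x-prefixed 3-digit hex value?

0xA50

s_0 = ciphertext = 0x695
s_1 = InvRound(s_0, k_4) = 0xD41
s_2 = InvRound(s_1, k_3) = 0xF85
s_3 = InvRound(s_2, k_2) = 0x140
s_4 = InvRound(s_3, k_1) = 0x9D1
s_5 = InvRound(s_4, k_0) = 0xA50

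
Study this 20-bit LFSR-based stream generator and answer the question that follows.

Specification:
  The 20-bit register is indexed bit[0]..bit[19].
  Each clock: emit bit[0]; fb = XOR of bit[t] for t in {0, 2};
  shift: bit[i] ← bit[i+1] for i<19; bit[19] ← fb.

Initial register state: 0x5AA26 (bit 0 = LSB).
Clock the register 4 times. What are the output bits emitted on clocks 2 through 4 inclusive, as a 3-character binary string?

110

reg_0 = 0x5AA26
clock 1: out=0, reg = 0xAD513
clock 2: out=1, reg = 0xD6A89
clock 3: out=1, reg = 0xEB544
clock 4: out=0, reg = 0xF5AA2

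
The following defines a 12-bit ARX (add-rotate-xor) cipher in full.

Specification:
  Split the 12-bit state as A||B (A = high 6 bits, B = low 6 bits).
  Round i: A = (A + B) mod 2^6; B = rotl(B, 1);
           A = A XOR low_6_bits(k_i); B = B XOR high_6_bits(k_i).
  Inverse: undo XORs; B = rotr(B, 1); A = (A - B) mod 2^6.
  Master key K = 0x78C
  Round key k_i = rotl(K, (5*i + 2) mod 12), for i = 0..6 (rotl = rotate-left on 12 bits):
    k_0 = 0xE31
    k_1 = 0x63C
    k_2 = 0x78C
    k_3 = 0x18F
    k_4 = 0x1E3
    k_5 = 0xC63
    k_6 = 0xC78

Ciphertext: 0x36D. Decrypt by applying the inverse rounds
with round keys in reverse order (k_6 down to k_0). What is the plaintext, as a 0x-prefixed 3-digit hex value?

s_0 = ciphertext = 0x36D
s_1 = InvRound(s_0, k_6) = 0x9CE
s_2 = InvRound(s_1, k_5) = 0x17F
s_3 = InvRound(s_2, k_4) = 0x29C
s_4 = InvRound(s_3, k_3) = 0xE0D
s_5 = InvRound(s_4, k_2) = 0x2E9
s_6 = InvRound(s_5, k_1) = 0xFF8
s_7 = InvRound(s_6, k_0) = 0x380

0x380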